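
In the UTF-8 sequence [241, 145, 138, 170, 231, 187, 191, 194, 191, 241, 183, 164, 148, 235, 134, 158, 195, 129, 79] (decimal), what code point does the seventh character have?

Offset 0: leading byte 0xF1 = 11110001 → 4-byte char #1 = F1 91 8A AA.
Offset 4: leading byte 0xE7 = 11100111 → 3-byte char #2 = E7 BB BF.
Offset 7: leading byte 0xC2 = 11000010 → 2-byte char #3 = C2 BF.
Offset 9: leading byte 0xF1 = 11110001 → 4-byte char #4 = F1 B7 A4 94.
Offset 13: leading byte 0xEB = 11101011 → 3-byte char #5 = EB 86 9E.
Offset 16: leading byte 0xC3 = 11000011 → 2-byte char #6 = C3 81.
Offset 18: leading byte 0x4F = 01001111 → 1-byte char #7 = 4F.
Leading byte 0x4F = 01001111 matches 0xxxxxxx → 1-byte sequence.
Byte 1: 0x4F = 01001111, payload 1001111 (7 bits).
Concatenate: 1001111 = 0x4F (7 bits → U+004F).

U+004F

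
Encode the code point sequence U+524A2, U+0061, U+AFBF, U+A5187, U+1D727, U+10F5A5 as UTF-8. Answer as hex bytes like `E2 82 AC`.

F1 92 92 A2 61 EA BE BF F2 A5 86 87 F0 9D 9C A7 F4 8F 96 A5

U+524A2: 4-byte form → F1 92 92 A2.
U+0061: 1-byte form → 61.
U+AFBF: 3-byte form → EA BE BF.
U+A5187: 4-byte form → F2 A5 86 87.
U+1D727: 4-byte form → F0 9D 9C A7.
U+10F5A5: 4-byte form → F4 8F 96 A5.
Concatenated (20 bytes): F1 92 92 A2 61 EA BE BF F2 A5 86 87 F0 9D 9C A7 F4 8F 96 A5.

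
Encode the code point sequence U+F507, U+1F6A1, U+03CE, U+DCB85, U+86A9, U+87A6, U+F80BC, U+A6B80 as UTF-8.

EF 94 87 F0 9F 9A A1 CF 8E F3 9C AE 85 E8 9A A9 E8 9E A6 F3 B8 82 BC F2 A6 AE 80

U+F507: 3-byte form → EF 94 87.
U+1F6A1: 4-byte form → F0 9F 9A A1.
U+03CE: 2-byte form → CF 8E.
U+DCB85: 4-byte form → F3 9C AE 85.
U+86A9: 3-byte form → E8 9A A9.
U+87A6: 3-byte form → E8 9E A6.
U+F80BC: 4-byte form → F3 B8 82 BC.
U+A6B80: 4-byte form → F2 A6 AE 80.
Concatenated (27 bytes): EF 94 87 F0 9F 9A A1 CF 8E F3 9C AE 85 E8 9A A9 E8 9E A6 F3 B8 82 BC F2 A6 AE 80.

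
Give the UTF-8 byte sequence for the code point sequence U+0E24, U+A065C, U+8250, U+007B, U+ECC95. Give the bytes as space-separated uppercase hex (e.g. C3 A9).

U+0E24: 3-byte form → E0 B8 A4.
U+A065C: 4-byte form → F2 A0 99 9C.
U+8250: 3-byte form → E8 89 90.
U+007B: 1-byte form → 7B.
U+ECC95: 4-byte form → F3 AC B2 95.
Concatenated (15 bytes): E0 B8 A4 F2 A0 99 9C E8 89 90 7B F3 AC B2 95.

E0 B8 A4 F2 A0 99 9C E8 89 90 7B F3 AC B2 95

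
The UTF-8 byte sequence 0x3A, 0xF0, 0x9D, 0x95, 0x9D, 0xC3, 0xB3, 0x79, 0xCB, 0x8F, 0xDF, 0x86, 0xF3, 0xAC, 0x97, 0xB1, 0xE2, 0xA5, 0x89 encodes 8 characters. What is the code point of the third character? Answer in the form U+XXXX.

U+00F3

Offset 0: leading byte 0x3A = 00111010 → 1-byte char #1 = 3A.
Offset 1: leading byte 0xF0 = 11110000 → 4-byte char #2 = F0 9D 95 9D.
Offset 5: leading byte 0xC3 = 11000011 → 2-byte char #3 = C3 B3.
Leading byte 0xC3 = 11000011 matches 110xxxxx → 2-byte sequence.
Byte 1: 0xC3 = 11000011, payload 00011 (5 bits).
Byte 2: 0xB3 = 10110011 (10xxxxxx ✓), payload 110011.
Concatenate: 00011110011 = 0xF3 (11 bits → U+00F3).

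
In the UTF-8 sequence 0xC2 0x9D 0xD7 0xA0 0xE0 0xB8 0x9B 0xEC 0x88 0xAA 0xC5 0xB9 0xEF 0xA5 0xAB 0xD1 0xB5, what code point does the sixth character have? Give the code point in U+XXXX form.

Offset 0: leading byte 0xC2 = 11000010 → 2-byte char #1 = C2 9D.
Offset 2: leading byte 0xD7 = 11010111 → 2-byte char #2 = D7 A0.
Offset 4: leading byte 0xE0 = 11100000 → 3-byte char #3 = E0 B8 9B.
Offset 7: leading byte 0xEC = 11101100 → 3-byte char #4 = EC 88 AA.
Offset 10: leading byte 0xC5 = 11000101 → 2-byte char #5 = C5 B9.
Offset 12: leading byte 0xEF = 11101111 → 3-byte char #6 = EF A5 AB.
Leading byte 0xEF = 11101111 matches 1110xxxx → 3-byte sequence.
Byte 1: 0xEF = 11101111, payload 1111 (4 bits).
Byte 2: 0xA5 = 10100101 (10xxxxxx ✓), payload 100101.
Byte 3: 0xAB = 10101011 (10xxxxxx ✓), payload 101011.
Concatenate: 1111100101101011 = 0xF96B (16 bits → U+F96B).

U+F96B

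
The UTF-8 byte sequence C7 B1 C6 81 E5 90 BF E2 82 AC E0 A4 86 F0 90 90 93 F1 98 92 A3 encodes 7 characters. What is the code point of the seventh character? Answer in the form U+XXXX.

U+584A3

Offset 0: leading byte 0xC7 = 11000111 → 2-byte char #1 = C7 B1.
Offset 2: leading byte 0xC6 = 11000110 → 2-byte char #2 = C6 81.
Offset 4: leading byte 0xE5 = 11100101 → 3-byte char #3 = E5 90 BF.
Offset 7: leading byte 0xE2 = 11100010 → 3-byte char #4 = E2 82 AC.
Offset 10: leading byte 0xE0 = 11100000 → 3-byte char #5 = E0 A4 86.
Offset 13: leading byte 0xF0 = 11110000 → 4-byte char #6 = F0 90 90 93.
Offset 17: leading byte 0xF1 = 11110001 → 4-byte char #7 = F1 98 92 A3.
Leading byte 0xF1 = 11110001 matches 11110xxx → 4-byte sequence.
Byte 1: 0xF1 = 11110001, payload 001 (3 bits).
Byte 2: 0x98 = 10011000 (10xxxxxx ✓), payload 011000.
Byte 3: 0x92 = 10010010 (10xxxxxx ✓), payload 010010.
Byte 4: 0xA3 = 10100011 (10xxxxxx ✓), payload 100011.
Concatenate: 001011000010010100011 = 0x584A3 (21 bits → U+584A3).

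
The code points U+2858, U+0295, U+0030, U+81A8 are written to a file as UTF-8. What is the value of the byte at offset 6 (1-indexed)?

0x30

1-indexed offset 6 is 0-indexed offset 5.
U+2858 → 3-byte form E2 A1 98 at offsets 0–2.
U+0295 → 2-byte form CA 95 at offsets 3–4.
U+0030 → 1-byte form 30 at offsets 5–5.
Offset 5 falls in char 3's range; it's byte 1 of 30 = 0x30.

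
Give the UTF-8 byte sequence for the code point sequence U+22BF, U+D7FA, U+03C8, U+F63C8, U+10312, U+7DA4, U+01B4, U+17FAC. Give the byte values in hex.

U+22BF: 3-byte form → E2 8A BF.
U+D7FA: 3-byte form → ED 9F BA.
U+03C8: 2-byte form → CF 88.
U+F63C8: 4-byte form → F3 B6 8F 88.
U+10312: 4-byte form → F0 90 8C 92.
U+7DA4: 3-byte form → E7 B6 A4.
U+01B4: 2-byte form → C6 B4.
U+17FAC: 4-byte form → F0 97 BE AC.
Concatenated (25 bytes): E2 8A BF ED 9F BA CF 88 F3 B6 8F 88 F0 90 8C 92 E7 B6 A4 C6 B4 F0 97 BE AC.

E2 8A BF ED 9F BA CF 88 F3 B6 8F 88 F0 90 8C 92 E7 B6 A4 C6 B4 F0 97 BE AC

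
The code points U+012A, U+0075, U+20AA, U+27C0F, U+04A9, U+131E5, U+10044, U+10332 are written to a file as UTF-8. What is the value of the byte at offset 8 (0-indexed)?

0xB0

U+012A → 2-byte form C4 AA at offsets 0–1.
U+0075 → 1-byte form 75 at offsets 2–2.
U+20AA → 3-byte form E2 82 AA at offsets 3–5.
U+27C0F → 4-byte form F0 A7 B0 8F at offsets 6–9.
Offset 8 falls in char 4's range; it's byte 3 of F0 A7 B0 8F = 0xB0.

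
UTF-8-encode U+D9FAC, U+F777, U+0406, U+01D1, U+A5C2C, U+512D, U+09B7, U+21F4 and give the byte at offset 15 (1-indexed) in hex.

1-indexed offset 15 is 0-indexed offset 14.
U+D9FAC → 4-byte form F3 99 BE AC at offsets 0–3.
U+F777 → 3-byte form EF 9D B7 at offsets 4–6.
U+0406 → 2-byte form D0 86 at offsets 7–8.
U+01D1 → 2-byte form C7 91 at offsets 9–10.
U+A5C2C → 4-byte form F2 A5 B0 AC at offsets 11–14.
Offset 14 falls in char 5's range; it's byte 4 of F2 A5 B0 AC = 0xAC.

0xAC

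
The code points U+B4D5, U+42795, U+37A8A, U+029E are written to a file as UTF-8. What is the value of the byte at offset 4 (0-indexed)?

0x82

U+B4D5 → 3-byte form EB 93 95 at offsets 0–2.
U+42795 → 4-byte form F1 82 9E 95 at offsets 3–6.
Offset 4 falls in char 2's range; it's byte 2 of F1 82 9E 95 = 0x82.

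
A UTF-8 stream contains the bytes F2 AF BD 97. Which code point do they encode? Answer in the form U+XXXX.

Leading byte 0xF2 = 11110010 matches 11110xxx → 4-byte sequence.
Byte 1: 0xF2 = 11110010, payload 010 (3 bits).
Byte 2: 0xAF = 10101111 (10xxxxxx ✓), payload 101111.
Byte 3: 0xBD = 10111101 (10xxxxxx ✓), payload 111101.
Byte 4: 0x97 = 10010111 (10xxxxxx ✓), payload 010111.
Concatenate: 010101111111101010111 = 0xAFF57 (21 bits → U+AFF57).

U+AFF57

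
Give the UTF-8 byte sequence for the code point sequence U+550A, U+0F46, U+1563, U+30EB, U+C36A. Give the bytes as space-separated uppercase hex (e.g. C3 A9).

E5 94 8A E0 BD 86 E1 95 A3 E3 83 AB EC 8D AA

U+550A: 3-byte form → E5 94 8A.
U+0F46: 3-byte form → E0 BD 86.
U+1563: 3-byte form → E1 95 A3.
U+30EB: 3-byte form → E3 83 AB.
U+C36A: 3-byte form → EC 8D AA.
Concatenated (15 bytes): E5 94 8A E0 BD 86 E1 95 A3 E3 83 AB EC 8D AA.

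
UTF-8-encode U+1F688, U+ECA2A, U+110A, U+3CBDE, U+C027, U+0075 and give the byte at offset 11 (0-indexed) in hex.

0xF0

U+1F688 → 4-byte form F0 9F 9A 88 at offsets 0–3.
U+ECA2A → 4-byte form F3 AC A8 AA at offsets 4–7.
U+110A → 3-byte form E1 84 8A at offsets 8–10.
U+3CBDE → 4-byte form F0 BC AF 9E at offsets 11–14.
Offset 11 falls in char 4's range; it's byte 1 of F0 BC AF 9E = 0xF0.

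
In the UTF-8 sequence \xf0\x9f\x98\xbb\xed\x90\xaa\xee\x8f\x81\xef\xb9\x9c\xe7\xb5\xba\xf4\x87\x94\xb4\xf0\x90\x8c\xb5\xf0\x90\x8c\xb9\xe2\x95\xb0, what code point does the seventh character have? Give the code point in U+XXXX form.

U+10335

Offset 0: leading byte 0xF0 = 11110000 → 4-byte char #1 = F0 9F 98 BB.
Offset 4: leading byte 0xED = 11101101 → 3-byte char #2 = ED 90 AA.
Offset 7: leading byte 0xEE = 11101110 → 3-byte char #3 = EE 8F 81.
Offset 10: leading byte 0xEF = 11101111 → 3-byte char #4 = EF B9 9C.
Offset 13: leading byte 0xE7 = 11100111 → 3-byte char #5 = E7 B5 BA.
Offset 16: leading byte 0xF4 = 11110100 → 4-byte char #6 = F4 87 94 B4.
Offset 20: leading byte 0xF0 = 11110000 → 4-byte char #7 = F0 90 8C B5.
Leading byte 0xF0 = 11110000 matches 11110xxx → 4-byte sequence.
Byte 1: 0xF0 = 11110000, payload 000 (3 bits).
Byte 2: 0x90 = 10010000 (10xxxxxx ✓), payload 010000.
Byte 3: 0x8C = 10001100 (10xxxxxx ✓), payload 001100.
Byte 4: 0xB5 = 10110101 (10xxxxxx ✓), payload 110101.
Concatenate: 000010000001100110101 = 0x10335 (21 bits → U+10335).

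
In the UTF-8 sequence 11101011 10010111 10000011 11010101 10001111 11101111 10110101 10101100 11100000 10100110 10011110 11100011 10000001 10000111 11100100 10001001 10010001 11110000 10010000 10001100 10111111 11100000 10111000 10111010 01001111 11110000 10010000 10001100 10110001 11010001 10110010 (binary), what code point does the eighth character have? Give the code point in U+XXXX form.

U+0E3A

Offset 0: leading byte 0xEB = 11101011 → 3-byte char #1 = EB 97 83.
Offset 3: leading byte 0xD5 = 11010101 → 2-byte char #2 = D5 8F.
Offset 5: leading byte 0xEF = 11101111 → 3-byte char #3 = EF B5 AC.
Offset 8: leading byte 0xE0 = 11100000 → 3-byte char #4 = E0 A6 9E.
Offset 11: leading byte 0xE3 = 11100011 → 3-byte char #5 = E3 81 87.
Offset 14: leading byte 0xE4 = 11100100 → 3-byte char #6 = E4 89 91.
Offset 17: leading byte 0xF0 = 11110000 → 4-byte char #7 = F0 90 8C BF.
Offset 21: leading byte 0xE0 = 11100000 → 3-byte char #8 = E0 B8 BA.
Leading byte 0xE0 = 11100000 matches 1110xxxx → 3-byte sequence.
Byte 1: 0xE0 = 11100000, payload 0000 (4 bits).
Byte 2: 0xB8 = 10111000 (10xxxxxx ✓), payload 111000.
Byte 3: 0xBA = 10111010 (10xxxxxx ✓), payload 111010.
Concatenate: 0000111000111010 = 0xE3A (16 bits → U+0E3A).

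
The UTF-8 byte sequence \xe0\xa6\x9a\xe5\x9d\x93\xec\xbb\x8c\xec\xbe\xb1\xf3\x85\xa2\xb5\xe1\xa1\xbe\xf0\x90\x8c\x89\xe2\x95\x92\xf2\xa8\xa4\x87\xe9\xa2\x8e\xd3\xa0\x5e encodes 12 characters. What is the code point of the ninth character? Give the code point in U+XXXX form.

Offset 0: leading byte 0xE0 = 11100000 → 3-byte char #1 = E0 A6 9A.
Offset 3: leading byte 0xE5 = 11100101 → 3-byte char #2 = E5 9D 93.
Offset 6: leading byte 0xEC = 11101100 → 3-byte char #3 = EC BB 8C.
Offset 9: leading byte 0xEC = 11101100 → 3-byte char #4 = EC BE B1.
Offset 12: leading byte 0xF3 = 11110011 → 4-byte char #5 = F3 85 A2 B5.
Offset 16: leading byte 0xE1 = 11100001 → 3-byte char #6 = E1 A1 BE.
Offset 19: leading byte 0xF0 = 11110000 → 4-byte char #7 = F0 90 8C 89.
Offset 23: leading byte 0xE2 = 11100010 → 3-byte char #8 = E2 95 92.
Offset 26: leading byte 0xF2 = 11110010 → 4-byte char #9 = F2 A8 A4 87.
Leading byte 0xF2 = 11110010 matches 11110xxx → 4-byte sequence.
Byte 1: 0xF2 = 11110010, payload 010 (3 bits).
Byte 2: 0xA8 = 10101000 (10xxxxxx ✓), payload 101000.
Byte 3: 0xA4 = 10100100 (10xxxxxx ✓), payload 100100.
Byte 4: 0x87 = 10000111 (10xxxxxx ✓), payload 000111.
Concatenate: 010101000100100000111 = 0xA8907 (21 bits → U+A8907).

U+A8907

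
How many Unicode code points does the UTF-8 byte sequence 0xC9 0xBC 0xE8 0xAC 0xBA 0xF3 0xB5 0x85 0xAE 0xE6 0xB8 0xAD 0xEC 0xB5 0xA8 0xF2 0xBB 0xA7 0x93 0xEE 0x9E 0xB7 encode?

Byte at offset 0: 0xC9 = 11001001 → 2-byte char (#1). Advance 2.
Byte at offset 2: 0xE8 = 11101000 → 3-byte char (#2). Advance 3.
Byte at offset 5: 0xF3 = 11110011 → 4-byte char (#3). Advance 4.
Byte at offset 9: 0xE6 = 11100110 → 3-byte char (#4). Advance 3.
Byte at offset 12: 0xEC = 11101100 → 3-byte char (#5). Advance 3.
Byte at offset 15: 0xF2 = 11110010 → 4-byte char (#6). Advance 4.
Byte at offset 19: 0xEE = 11101110 → 3-byte char (#7). Advance 3.
Reached end at offset 22 after 7 code points.

7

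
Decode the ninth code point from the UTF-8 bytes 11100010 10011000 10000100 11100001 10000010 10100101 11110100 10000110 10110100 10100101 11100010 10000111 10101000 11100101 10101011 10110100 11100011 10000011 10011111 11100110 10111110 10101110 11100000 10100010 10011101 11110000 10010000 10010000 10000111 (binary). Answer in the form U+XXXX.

U+10407

Offset 0: leading byte 0xE2 = 11100010 → 3-byte char #1 = E2 98 84.
Offset 3: leading byte 0xE1 = 11100001 → 3-byte char #2 = E1 82 A5.
Offset 6: leading byte 0xF4 = 11110100 → 4-byte char #3 = F4 86 B4 A5.
Offset 10: leading byte 0xE2 = 11100010 → 3-byte char #4 = E2 87 A8.
Offset 13: leading byte 0xE5 = 11100101 → 3-byte char #5 = E5 AB B4.
Offset 16: leading byte 0xE3 = 11100011 → 3-byte char #6 = E3 83 9F.
Offset 19: leading byte 0xE6 = 11100110 → 3-byte char #7 = E6 BE AE.
Offset 22: leading byte 0xE0 = 11100000 → 3-byte char #8 = E0 A2 9D.
Offset 25: leading byte 0xF0 = 11110000 → 4-byte char #9 = F0 90 90 87.
Leading byte 0xF0 = 11110000 matches 11110xxx → 4-byte sequence.
Byte 1: 0xF0 = 11110000, payload 000 (3 bits).
Byte 2: 0x90 = 10010000 (10xxxxxx ✓), payload 010000.
Byte 3: 0x90 = 10010000 (10xxxxxx ✓), payload 010000.
Byte 4: 0x87 = 10000111 (10xxxxxx ✓), payload 000111.
Concatenate: 000010000010000000111 = 0x10407 (21 bits → U+10407).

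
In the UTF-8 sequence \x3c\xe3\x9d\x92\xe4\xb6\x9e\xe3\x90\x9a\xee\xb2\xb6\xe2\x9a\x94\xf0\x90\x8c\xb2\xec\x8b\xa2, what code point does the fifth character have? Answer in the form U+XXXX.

U+ECB6

Offset 0: leading byte 0x3C = 00111100 → 1-byte char #1 = 3C.
Offset 1: leading byte 0xE3 = 11100011 → 3-byte char #2 = E3 9D 92.
Offset 4: leading byte 0xE4 = 11100100 → 3-byte char #3 = E4 B6 9E.
Offset 7: leading byte 0xE3 = 11100011 → 3-byte char #4 = E3 90 9A.
Offset 10: leading byte 0xEE = 11101110 → 3-byte char #5 = EE B2 B6.
Leading byte 0xEE = 11101110 matches 1110xxxx → 3-byte sequence.
Byte 1: 0xEE = 11101110, payload 1110 (4 bits).
Byte 2: 0xB2 = 10110010 (10xxxxxx ✓), payload 110010.
Byte 3: 0xB6 = 10110110 (10xxxxxx ✓), payload 110110.
Concatenate: 1110110010110110 = 0xECB6 (16 bits → U+ECB6).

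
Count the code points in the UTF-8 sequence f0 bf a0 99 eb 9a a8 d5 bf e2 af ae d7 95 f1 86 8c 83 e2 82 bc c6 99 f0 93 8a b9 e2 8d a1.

10

Byte at offset 0: 0xF0 = 11110000 → 4-byte char (#1). Advance 4.
Byte at offset 4: 0xEB = 11101011 → 3-byte char (#2). Advance 3.
Byte at offset 7: 0xD5 = 11010101 → 2-byte char (#3). Advance 2.
Byte at offset 9: 0xE2 = 11100010 → 3-byte char (#4). Advance 3.
Byte at offset 12: 0xD7 = 11010111 → 2-byte char (#5). Advance 2.
Byte at offset 14: 0xF1 = 11110001 → 4-byte char (#6). Advance 4.
Byte at offset 18: 0xE2 = 11100010 → 3-byte char (#7). Advance 3.
Byte at offset 21: 0xC6 = 11000110 → 2-byte char (#8). Advance 2.
Byte at offset 23: 0xF0 = 11110000 → 4-byte char (#9). Advance 4.
Byte at offset 27: 0xE2 = 11100010 → 3-byte char (#10). Advance 3.
Reached end at offset 30 after 10 code points.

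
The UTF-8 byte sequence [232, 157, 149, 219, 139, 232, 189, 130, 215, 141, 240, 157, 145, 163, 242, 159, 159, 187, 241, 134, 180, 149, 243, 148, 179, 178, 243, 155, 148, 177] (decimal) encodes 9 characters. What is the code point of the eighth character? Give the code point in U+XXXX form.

Offset 0: leading byte 0xE8 = 11101000 → 3-byte char #1 = E8 9D 95.
Offset 3: leading byte 0xDB = 11011011 → 2-byte char #2 = DB 8B.
Offset 5: leading byte 0xE8 = 11101000 → 3-byte char #3 = E8 BD 82.
Offset 8: leading byte 0xD7 = 11010111 → 2-byte char #4 = D7 8D.
Offset 10: leading byte 0xF0 = 11110000 → 4-byte char #5 = F0 9D 91 A3.
Offset 14: leading byte 0xF2 = 11110010 → 4-byte char #6 = F2 9F 9F BB.
Offset 18: leading byte 0xF1 = 11110001 → 4-byte char #7 = F1 86 B4 95.
Offset 22: leading byte 0xF3 = 11110011 → 4-byte char #8 = F3 94 B3 B2.
Leading byte 0xF3 = 11110011 matches 11110xxx → 4-byte sequence.
Byte 1: 0xF3 = 11110011, payload 011 (3 bits).
Byte 2: 0x94 = 10010100 (10xxxxxx ✓), payload 010100.
Byte 3: 0xB3 = 10110011 (10xxxxxx ✓), payload 110011.
Byte 4: 0xB2 = 10110010 (10xxxxxx ✓), payload 110010.
Concatenate: 011010100110011110010 = 0xD4CF2 (21 bits → U+D4CF2).

U+D4CF2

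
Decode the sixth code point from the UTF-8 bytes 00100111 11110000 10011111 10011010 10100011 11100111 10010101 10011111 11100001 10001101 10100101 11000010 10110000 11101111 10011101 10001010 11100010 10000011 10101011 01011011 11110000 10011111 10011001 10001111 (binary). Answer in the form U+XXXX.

U+F74A

Offset 0: leading byte 0x27 = 00100111 → 1-byte char #1 = 27.
Offset 1: leading byte 0xF0 = 11110000 → 4-byte char #2 = F0 9F 9A A3.
Offset 5: leading byte 0xE7 = 11100111 → 3-byte char #3 = E7 95 9F.
Offset 8: leading byte 0xE1 = 11100001 → 3-byte char #4 = E1 8D A5.
Offset 11: leading byte 0xC2 = 11000010 → 2-byte char #5 = C2 B0.
Offset 13: leading byte 0xEF = 11101111 → 3-byte char #6 = EF 9D 8A.
Leading byte 0xEF = 11101111 matches 1110xxxx → 3-byte sequence.
Byte 1: 0xEF = 11101111, payload 1111 (4 bits).
Byte 2: 0x9D = 10011101 (10xxxxxx ✓), payload 011101.
Byte 3: 0x8A = 10001010 (10xxxxxx ✓), payload 001010.
Concatenate: 1111011101001010 = 0xF74A (16 bits → U+F74A).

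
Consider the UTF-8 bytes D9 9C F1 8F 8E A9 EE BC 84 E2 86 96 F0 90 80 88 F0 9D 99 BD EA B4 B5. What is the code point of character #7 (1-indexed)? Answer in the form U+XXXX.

U+AD35

Offset 0: leading byte 0xD9 = 11011001 → 2-byte char #1 = D9 9C.
Offset 2: leading byte 0xF1 = 11110001 → 4-byte char #2 = F1 8F 8E A9.
Offset 6: leading byte 0xEE = 11101110 → 3-byte char #3 = EE BC 84.
Offset 9: leading byte 0xE2 = 11100010 → 3-byte char #4 = E2 86 96.
Offset 12: leading byte 0xF0 = 11110000 → 4-byte char #5 = F0 90 80 88.
Offset 16: leading byte 0xF0 = 11110000 → 4-byte char #6 = F0 9D 99 BD.
Offset 20: leading byte 0xEA = 11101010 → 3-byte char #7 = EA B4 B5.
Leading byte 0xEA = 11101010 matches 1110xxxx → 3-byte sequence.
Byte 1: 0xEA = 11101010, payload 1010 (4 bits).
Byte 2: 0xB4 = 10110100 (10xxxxxx ✓), payload 110100.
Byte 3: 0xB5 = 10110101 (10xxxxxx ✓), payload 110101.
Concatenate: 1010110100110101 = 0xAD35 (16 bits → U+AD35).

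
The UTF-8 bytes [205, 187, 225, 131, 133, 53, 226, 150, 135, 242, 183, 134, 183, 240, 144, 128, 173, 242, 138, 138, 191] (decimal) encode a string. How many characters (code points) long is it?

Byte at offset 0: 0xCD = 11001101 → 2-byte char (#1). Advance 2.
Byte at offset 2: 0xE1 = 11100001 → 3-byte char (#2). Advance 3.
Byte at offset 5: 0x35 = 00110101 → 1-byte char (#3). Advance 1.
Byte at offset 6: 0xE2 = 11100010 → 3-byte char (#4). Advance 3.
Byte at offset 9: 0xF2 = 11110010 → 4-byte char (#5). Advance 4.
Byte at offset 13: 0xF0 = 11110000 → 4-byte char (#6). Advance 4.
Byte at offset 17: 0xF2 = 11110010 → 4-byte char (#7). Advance 4.
Reached end at offset 21 after 7 code points.

7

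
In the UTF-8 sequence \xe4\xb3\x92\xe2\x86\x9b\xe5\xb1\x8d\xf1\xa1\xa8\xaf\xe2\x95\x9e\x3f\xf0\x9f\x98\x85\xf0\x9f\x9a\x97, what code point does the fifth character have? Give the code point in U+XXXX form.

Offset 0: leading byte 0xE4 = 11100100 → 3-byte char #1 = E4 B3 92.
Offset 3: leading byte 0xE2 = 11100010 → 3-byte char #2 = E2 86 9B.
Offset 6: leading byte 0xE5 = 11100101 → 3-byte char #3 = E5 B1 8D.
Offset 9: leading byte 0xF1 = 11110001 → 4-byte char #4 = F1 A1 A8 AF.
Offset 13: leading byte 0xE2 = 11100010 → 3-byte char #5 = E2 95 9E.
Leading byte 0xE2 = 11100010 matches 1110xxxx → 3-byte sequence.
Byte 1: 0xE2 = 11100010, payload 0010 (4 bits).
Byte 2: 0x95 = 10010101 (10xxxxxx ✓), payload 010101.
Byte 3: 0x9E = 10011110 (10xxxxxx ✓), payload 011110.
Concatenate: 0010010101011110 = 0x255E (16 bits → U+255E).

U+255E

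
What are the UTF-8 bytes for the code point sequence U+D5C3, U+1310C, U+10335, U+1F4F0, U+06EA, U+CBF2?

ED 97 83 F0 93 84 8C F0 90 8C B5 F0 9F 93 B0 DB AA EC AF B2

U+D5C3: 3-byte form → ED 97 83.
U+1310C: 4-byte form → F0 93 84 8C.
U+10335: 4-byte form → F0 90 8C B5.
U+1F4F0: 4-byte form → F0 9F 93 B0.
U+06EA: 2-byte form → DB AA.
U+CBF2: 3-byte form → EC AF B2.
Concatenated (20 bytes): ED 97 83 F0 93 84 8C F0 90 8C B5 F0 9F 93 B0 DB AA EC AF B2.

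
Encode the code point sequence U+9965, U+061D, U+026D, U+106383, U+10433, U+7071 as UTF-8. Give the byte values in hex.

U+9965: 3-byte form → E9 A5 A5.
U+061D: 2-byte form → D8 9D.
U+026D: 2-byte form → C9 AD.
U+106383: 4-byte form → F4 86 8E 83.
U+10433: 4-byte form → F0 90 90 B3.
U+7071: 3-byte form → E7 81 B1.
Concatenated (18 bytes): E9 A5 A5 D8 9D C9 AD F4 86 8E 83 F0 90 90 B3 E7 81 B1.

E9 A5 A5 D8 9D C9 AD F4 86 8E 83 F0 90 90 B3 E7 81 B1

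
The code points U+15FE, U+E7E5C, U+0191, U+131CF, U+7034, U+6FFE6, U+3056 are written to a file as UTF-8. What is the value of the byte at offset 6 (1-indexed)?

0xB9

1-indexed offset 6 is 0-indexed offset 5.
U+15FE → 3-byte form E1 97 BE at offsets 0–2.
U+E7E5C → 4-byte form F3 A7 B9 9C at offsets 3–6.
Offset 5 falls in char 2's range; it's byte 3 of F3 A7 B9 9C = 0xB9.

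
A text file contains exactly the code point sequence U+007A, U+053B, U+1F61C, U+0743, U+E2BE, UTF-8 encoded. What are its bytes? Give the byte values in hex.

U+007A: 1-byte form → 7A.
U+053B: 2-byte form → D4 BB.
U+1F61C: 4-byte form → F0 9F 98 9C.
U+0743: 2-byte form → DD 83.
U+E2BE: 3-byte form → EE 8A BE.
Concatenated (12 bytes): 7A D4 BB F0 9F 98 9C DD 83 EE 8A BE.

7A D4 BB F0 9F 98 9C DD 83 EE 8A BE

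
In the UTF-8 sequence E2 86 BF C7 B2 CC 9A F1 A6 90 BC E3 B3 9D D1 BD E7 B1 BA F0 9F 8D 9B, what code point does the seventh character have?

U+7C7A

Offset 0: leading byte 0xE2 = 11100010 → 3-byte char #1 = E2 86 BF.
Offset 3: leading byte 0xC7 = 11000111 → 2-byte char #2 = C7 B2.
Offset 5: leading byte 0xCC = 11001100 → 2-byte char #3 = CC 9A.
Offset 7: leading byte 0xF1 = 11110001 → 4-byte char #4 = F1 A6 90 BC.
Offset 11: leading byte 0xE3 = 11100011 → 3-byte char #5 = E3 B3 9D.
Offset 14: leading byte 0xD1 = 11010001 → 2-byte char #6 = D1 BD.
Offset 16: leading byte 0xE7 = 11100111 → 3-byte char #7 = E7 B1 BA.
Leading byte 0xE7 = 11100111 matches 1110xxxx → 3-byte sequence.
Byte 1: 0xE7 = 11100111, payload 0111 (4 bits).
Byte 2: 0xB1 = 10110001 (10xxxxxx ✓), payload 110001.
Byte 3: 0xBA = 10111010 (10xxxxxx ✓), payload 111010.
Concatenate: 0111110001111010 = 0x7C7A (16 bits → U+7C7A).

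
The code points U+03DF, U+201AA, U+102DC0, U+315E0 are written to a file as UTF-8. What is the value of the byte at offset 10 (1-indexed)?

0x80

1-indexed offset 10 is 0-indexed offset 9.
U+03DF → 2-byte form CF 9F at offsets 0–1.
U+201AA → 4-byte form F0 A0 86 AA at offsets 2–5.
U+102DC0 → 4-byte form F4 82 B7 80 at offsets 6–9.
Offset 9 falls in char 3's range; it's byte 4 of F4 82 B7 80 = 0x80.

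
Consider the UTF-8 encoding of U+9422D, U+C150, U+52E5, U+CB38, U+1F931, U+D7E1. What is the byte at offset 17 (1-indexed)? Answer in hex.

0xB1

1-indexed offset 17 is 0-indexed offset 16.
U+9422D → 4-byte form F2 94 88 AD at offsets 0–3.
U+C150 → 3-byte form EC 85 90 at offsets 4–6.
U+52E5 → 3-byte form E5 8B A5 at offsets 7–9.
U+CB38 → 3-byte form EC AC B8 at offsets 10–12.
U+1F931 → 4-byte form F0 9F A4 B1 at offsets 13–16.
Offset 16 falls in char 5's range; it's byte 4 of F0 9F A4 B1 = 0xB1.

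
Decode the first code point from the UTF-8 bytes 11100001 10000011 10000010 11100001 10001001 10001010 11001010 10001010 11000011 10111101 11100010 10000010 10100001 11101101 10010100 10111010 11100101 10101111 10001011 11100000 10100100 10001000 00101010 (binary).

U+10C2

Offset 0: leading byte 0xE1 = 11100001 → 3-byte char #1 = E1 83 82.
Leading byte 0xE1 = 11100001 matches 1110xxxx → 3-byte sequence.
Byte 1: 0xE1 = 11100001, payload 0001 (4 bits).
Byte 2: 0x83 = 10000011 (10xxxxxx ✓), payload 000011.
Byte 3: 0x82 = 10000010 (10xxxxxx ✓), payload 000010.
Concatenate: 0001000011000010 = 0x10C2 (16 bits → U+10C2).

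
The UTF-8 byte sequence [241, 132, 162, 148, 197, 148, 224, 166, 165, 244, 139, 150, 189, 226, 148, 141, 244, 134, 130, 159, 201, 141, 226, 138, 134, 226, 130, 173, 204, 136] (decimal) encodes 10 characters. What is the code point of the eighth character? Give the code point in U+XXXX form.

U+2286

Offset 0: leading byte 0xF1 = 11110001 → 4-byte char #1 = F1 84 A2 94.
Offset 4: leading byte 0xC5 = 11000101 → 2-byte char #2 = C5 94.
Offset 6: leading byte 0xE0 = 11100000 → 3-byte char #3 = E0 A6 A5.
Offset 9: leading byte 0xF4 = 11110100 → 4-byte char #4 = F4 8B 96 BD.
Offset 13: leading byte 0xE2 = 11100010 → 3-byte char #5 = E2 94 8D.
Offset 16: leading byte 0xF4 = 11110100 → 4-byte char #6 = F4 86 82 9F.
Offset 20: leading byte 0xC9 = 11001001 → 2-byte char #7 = C9 8D.
Offset 22: leading byte 0xE2 = 11100010 → 3-byte char #8 = E2 8A 86.
Leading byte 0xE2 = 11100010 matches 1110xxxx → 3-byte sequence.
Byte 1: 0xE2 = 11100010, payload 0010 (4 bits).
Byte 2: 0x8A = 10001010 (10xxxxxx ✓), payload 001010.
Byte 3: 0x86 = 10000110 (10xxxxxx ✓), payload 000110.
Concatenate: 0010001010000110 = 0x2286 (16 bits → U+2286).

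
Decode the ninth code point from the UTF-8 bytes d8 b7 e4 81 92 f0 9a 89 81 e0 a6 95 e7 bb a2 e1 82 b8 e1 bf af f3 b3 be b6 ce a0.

U+03A0

Offset 0: leading byte 0xD8 = 11011000 → 2-byte char #1 = D8 B7.
Offset 2: leading byte 0xE4 = 11100100 → 3-byte char #2 = E4 81 92.
Offset 5: leading byte 0xF0 = 11110000 → 4-byte char #3 = F0 9A 89 81.
Offset 9: leading byte 0xE0 = 11100000 → 3-byte char #4 = E0 A6 95.
Offset 12: leading byte 0xE7 = 11100111 → 3-byte char #5 = E7 BB A2.
Offset 15: leading byte 0xE1 = 11100001 → 3-byte char #6 = E1 82 B8.
Offset 18: leading byte 0xE1 = 11100001 → 3-byte char #7 = E1 BF AF.
Offset 21: leading byte 0xF3 = 11110011 → 4-byte char #8 = F3 B3 BE B6.
Offset 25: leading byte 0xCE = 11001110 → 2-byte char #9 = CE A0.
Leading byte 0xCE = 11001110 matches 110xxxxx → 2-byte sequence.
Byte 1: 0xCE = 11001110, payload 01110 (5 bits).
Byte 2: 0xA0 = 10100000 (10xxxxxx ✓), payload 100000.
Concatenate: 01110100000 = 0x3A0 (11 bits → U+03A0).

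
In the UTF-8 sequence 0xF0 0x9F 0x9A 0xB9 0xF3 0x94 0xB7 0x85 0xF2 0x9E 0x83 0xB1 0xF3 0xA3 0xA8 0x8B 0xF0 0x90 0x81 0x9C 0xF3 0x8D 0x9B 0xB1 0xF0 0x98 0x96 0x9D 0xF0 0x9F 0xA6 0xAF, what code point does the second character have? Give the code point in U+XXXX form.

U+D4DC5

Offset 0: leading byte 0xF0 = 11110000 → 4-byte char #1 = F0 9F 9A B9.
Offset 4: leading byte 0xF3 = 11110011 → 4-byte char #2 = F3 94 B7 85.
Leading byte 0xF3 = 11110011 matches 11110xxx → 4-byte sequence.
Byte 1: 0xF3 = 11110011, payload 011 (3 bits).
Byte 2: 0x94 = 10010100 (10xxxxxx ✓), payload 010100.
Byte 3: 0xB7 = 10110111 (10xxxxxx ✓), payload 110111.
Byte 4: 0x85 = 10000101 (10xxxxxx ✓), payload 000101.
Concatenate: 011010100110111000101 = 0xD4DC5 (21 bits → U+D4DC5).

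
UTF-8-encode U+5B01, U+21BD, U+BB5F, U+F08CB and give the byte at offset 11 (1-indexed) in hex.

1-indexed offset 11 is 0-indexed offset 10.
U+5B01 → 3-byte form E5 AC 81 at offsets 0–2.
U+21BD → 3-byte form E2 86 BD at offsets 3–5.
U+BB5F → 3-byte form EB AD 9F at offsets 6–8.
U+F08CB → 4-byte form F3 B0 A3 8B at offsets 9–12.
Offset 10 falls in char 4's range; it's byte 2 of F3 B0 A3 8B = 0xB0.

0xB0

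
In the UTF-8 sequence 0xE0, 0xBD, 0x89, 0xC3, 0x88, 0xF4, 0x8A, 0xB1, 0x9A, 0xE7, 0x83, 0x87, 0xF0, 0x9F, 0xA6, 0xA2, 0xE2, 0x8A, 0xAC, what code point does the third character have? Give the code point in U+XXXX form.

U+10AC5A

Offset 0: leading byte 0xE0 = 11100000 → 3-byte char #1 = E0 BD 89.
Offset 3: leading byte 0xC3 = 11000011 → 2-byte char #2 = C3 88.
Offset 5: leading byte 0xF4 = 11110100 → 4-byte char #3 = F4 8A B1 9A.
Leading byte 0xF4 = 11110100 matches 11110xxx → 4-byte sequence.
Byte 1: 0xF4 = 11110100, payload 100 (3 bits).
Byte 2: 0x8A = 10001010 (10xxxxxx ✓), payload 001010.
Byte 3: 0xB1 = 10110001 (10xxxxxx ✓), payload 110001.
Byte 4: 0x9A = 10011010 (10xxxxxx ✓), payload 011010.
Concatenate: 100001010110001011010 = 0x10AC5A (21 bits → U+10AC5A).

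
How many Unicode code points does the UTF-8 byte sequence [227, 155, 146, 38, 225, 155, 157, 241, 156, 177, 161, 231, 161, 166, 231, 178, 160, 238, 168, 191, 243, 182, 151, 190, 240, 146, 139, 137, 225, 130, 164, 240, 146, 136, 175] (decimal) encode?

Byte at offset 0: 0xE3 = 11100011 → 3-byte char (#1). Advance 3.
Byte at offset 3: 0x26 = 00100110 → 1-byte char (#2). Advance 1.
Byte at offset 4: 0xE1 = 11100001 → 3-byte char (#3). Advance 3.
Byte at offset 7: 0xF1 = 11110001 → 4-byte char (#4). Advance 4.
Byte at offset 11: 0xE7 = 11100111 → 3-byte char (#5). Advance 3.
Byte at offset 14: 0xE7 = 11100111 → 3-byte char (#6). Advance 3.
Byte at offset 17: 0xEE = 11101110 → 3-byte char (#7). Advance 3.
Byte at offset 20: 0xF3 = 11110011 → 4-byte char (#8). Advance 4.
Byte at offset 24: 0xF0 = 11110000 → 4-byte char (#9). Advance 4.
Byte at offset 28: 0xE1 = 11100001 → 3-byte char (#10). Advance 3.
Byte at offset 31: 0xF0 = 11110000 → 4-byte char (#11). Advance 4.
Reached end at offset 35 after 11 code points.

11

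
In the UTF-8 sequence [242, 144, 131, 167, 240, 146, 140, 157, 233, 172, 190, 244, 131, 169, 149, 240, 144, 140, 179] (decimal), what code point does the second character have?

U+1231D

Offset 0: leading byte 0xF2 = 11110010 → 4-byte char #1 = F2 90 83 A7.
Offset 4: leading byte 0xF0 = 11110000 → 4-byte char #2 = F0 92 8C 9D.
Leading byte 0xF0 = 11110000 matches 11110xxx → 4-byte sequence.
Byte 1: 0xF0 = 11110000, payload 000 (3 bits).
Byte 2: 0x92 = 10010010 (10xxxxxx ✓), payload 010010.
Byte 3: 0x8C = 10001100 (10xxxxxx ✓), payload 001100.
Byte 4: 0x9D = 10011101 (10xxxxxx ✓), payload 011101.
Concatenate: 000010010001100011101 = 0x1231D (21 bits → U+1231D).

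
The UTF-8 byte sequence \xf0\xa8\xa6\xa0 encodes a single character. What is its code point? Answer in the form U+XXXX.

U+289A0

Leading byte 0xF0 = 11110000 matches 11110xxx → 4-byte sequence.
Byte 1: 0xF0 = 11110000, payload 000 (3 bits).
Byte 2: 0xA8 = 10101000 (10xxxxxx ✓), payload 101000.
Byte 3: 0xA6 = 10100110 (10xxxxxx ✓), payload 100110.
Byte 4: 0xA0 = 10100000 (10xxxxxx ✓), payload 100000.
Concatenate: 000101000100110100000 = 0x289A0 (21 bits → U+289A0).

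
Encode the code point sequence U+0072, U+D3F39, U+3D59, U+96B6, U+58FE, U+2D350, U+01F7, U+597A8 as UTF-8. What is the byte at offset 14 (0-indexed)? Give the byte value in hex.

U+0072 → 1-byte form 72 at offsets 0–0.
U+D3F39 → 4-byte form F3 93 BC B9 at offsets 1–4.
U+3D59 → 3-byte form E3 B5 99 at offsets 5–7.
U+96B6 → 3-byte form E9 9A B6 at offsets 8–10.
U+58FE → 3-byte form E5 A3 BE at offsets 11–13.
U+2D350 → 4-byte form F0 AD 8D 90 at offsets 14–17.
Offset 14 falls in char 6's range; it's byte 1 of F0 AD 8D 90 = 0xF0.

0xF0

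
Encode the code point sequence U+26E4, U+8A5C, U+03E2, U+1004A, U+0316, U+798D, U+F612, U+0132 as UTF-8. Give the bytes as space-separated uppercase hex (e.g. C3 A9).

E2 9B A4 E8 A9 9C CF A2 F0 90 81 8A CC 96 E7 A6 8D EF 98 92 C4 B2

U+26E4: 3-byte form → E2 9B A4.
U+8A5C: 3-byte form → E8 A9 9C.
U+03E2: 2-byte form → CF A2.
U+1004A: 4-byte form → F0 90 81 8A.
U+0316: 2-byte form → CC 96.
U+798D: 3-byte form → E7 A6 8D.
U+F612: 3-byte form → EF 98 92.
U+0132: 2-byte form → C4 B2.
Concatenated (22 bytes): E2 9B A4 E8 A9 9C CF A2 F0 90 81 8A CC 96 E7 A6 8D EF 98 92 C4 B2.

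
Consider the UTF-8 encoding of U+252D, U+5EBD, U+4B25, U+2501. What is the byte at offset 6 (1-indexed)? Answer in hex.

0xBD

1-indexed offset 6 is 0-indexed offset 5.
U+252D → 3-byte form E2 94 AD at offsets 0–2.
U+5EBD → 3-byte form E5 BA BD at offsets 3–5.
Offset 5 falls in char 2's range; it's byte 3 of E5 BA BD = 0xBD.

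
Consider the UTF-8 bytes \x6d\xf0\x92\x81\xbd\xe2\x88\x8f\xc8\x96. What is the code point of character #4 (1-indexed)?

Offset 0: leading byte 0x6D = 01101101 → 1-byte char #1 = 6D.
Offset 1: leading byte 0xF0 = 11110000 → 4-byte char #2 = F0 92 81 BD.
Offset 5: leading byte 0xE2 = 11100010 → 3-byte char #3 = E2 88 8F.
Offset 8: leading byte 0xC8 = 11001000 → 2-byte char #4 = C8 96.
Leading byte 0xC8 = 11001000 matches 110xxxxx → 2-byte sequence.
Byte 1: 0xC8 = 11001000, payload 01000 (5 bits).
Byte 2: 0x96 = 10010110 (10xxxxxx ✓), payload 010110.
Concatenate: 01000010110 = 0x216 (11 bits → U+0216).

U+0216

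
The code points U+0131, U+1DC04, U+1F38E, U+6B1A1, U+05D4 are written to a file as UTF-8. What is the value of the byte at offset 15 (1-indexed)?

0xD7

1-indexed offset 15 is 0-indexed offset 14.
U+0131 → 2-byte form C4 B1 at offsets 0–1.
U+1DC04 → 4-byte form F0 9D B0 84 at offsets 2–5.
U+1F38E → 4-byte form F0 9F 8E 8E at offsets 6–9.
U+6B1A1 → 4-byte form F1 AB 86 A1 at offsets 10–13.
U+05D4 → 2-byte form D7 94 at offsets 14–15.
Offset 14 falls in char 5's range; it's byte 1 of D7 94 = 0xD7.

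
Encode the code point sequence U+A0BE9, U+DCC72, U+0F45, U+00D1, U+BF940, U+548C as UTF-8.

F2 A0 AF A9 F3 9C B1 B2 E0 BD 85 C3 91 F2 BF A5 80 E5 92 8C

U+A0BE9: 4-byte form → F2 A0 AF A9.
U+DCC72: 4-byte form → F3 9C B1 B2.
U+0F45: 3-byte form → E0 BD 85.
U+00D1: 2-byte form → C3 91.
U+BF940: 4-byte form → F2 BF A5 80.
U+548C: 3-byte form → E5 92 8C.
Concatenated (20 bytes): F2 A0 AF A9 F3 9C B1 B2 E0 BD 85 C3 91 F2 BF A5 80 E5 92 8C.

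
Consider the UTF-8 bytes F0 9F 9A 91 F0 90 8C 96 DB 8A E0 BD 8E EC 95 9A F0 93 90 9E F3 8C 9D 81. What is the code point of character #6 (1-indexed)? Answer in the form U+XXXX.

Offset 0: leading byte 0xF0 = 11110000 → 4-byte char #1 = F0 9F 9A 91.
Offset 4: leading byte 0xF0 = 11110000 → 4-byte char #2 = F0 90 8C 96.
Offset 8: leading byte 0xDB = 11011011 → 2-byte char #3 = DB 8A.
Offset 10: leading byte 0xE0 = 11100000 → 3-byte char #4 = E0 BD 8E.
Offset 13: leading byte 0xEC = 11101100 → 3-byte char #5 = EC 95 9A.
Offset 16: leading byte 0xF0 = 11110000 → 4-byte char #6 = F0 93 90 9E.
Leading byte 0xF0 = 11110000 matches 11110xxx → 4-byte sequence.
Byte 1: 0xF0 = 11110000, payload 000 (3 bits).
Byte 2: 0x93 = 10010011 (10xxxxxx ✓), payload 010011.
Byte 3: 0x90 = 10010000 (10xxxxxx ✓), payload 010000.
Byte 4: 0x9E = 10011110 (10xxxxxx ✓), payload 011110.
Concatenate: 000010011010000011110 = 0x1341E (21 bits → U+1341E).

U+1341E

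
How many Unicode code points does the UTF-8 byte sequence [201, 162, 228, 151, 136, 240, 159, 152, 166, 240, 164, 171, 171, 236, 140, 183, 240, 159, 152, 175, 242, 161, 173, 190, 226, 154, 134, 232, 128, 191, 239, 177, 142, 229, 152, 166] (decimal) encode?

Byte at offset 0: 0xC9 = 11001001 → 2-byte char (#1). Advance 2.
Byte at offset 2: 0xE4 = 11100100 → 3-byte char (#2). Advance 3.
Byte at offset 5: 0xF0 = 11110000 → 4-byte char (#3). Advance 4.
Byte at offset 9: 0xF0 = 11110000 → 4-byte char (#4). Advance 4.
Byte at offset 13: 0xEC = 11101100 → 3-byte char (#5). Advance 3.
Byte at offset 16: 0xF0 = 11110000 → 4-byte char (#6). Advance 4.
Byte at offset 20: 0xF2 = 11110010 → 4-byte char (#7). Advance 4.
Byte at offset 24: 0xE2 = 11100010 → 3-byte char (#8). Advance 3.
Byte at offset 27: 0xE8 = 11101000 → 3-byte char (#9). Advance 3.
Byte at offset 30: 0xEF = 11101111 → 3-byte char (#10). Advance 3.
Byte at offset 33: 0xE5 = 11100101 → 3-byte char (#11). Advance 3.
Reached end at offset 36 after 11 code points.

11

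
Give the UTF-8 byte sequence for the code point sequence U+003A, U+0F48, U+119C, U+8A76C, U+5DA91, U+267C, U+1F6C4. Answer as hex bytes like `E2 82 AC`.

3A E0 BD 88 E1 86 9C F2 8A 9D AC F1 9D AA 91 E2 99 BC F0 9F 9B 84

U+003A: 1-byte form → 3A.
U+0F48: 3-byte form → E0 BD 88.
U+119C: 3-byte form → E1 86 9C.
U+8A76C: 4-byte form → F2 8A 9D AC.
U+5DA91: 4-byte form → F1 9D AA 91.
U+267C: 3-byte form → E2 99 BC.
U+1F6C4: 4-byte form → F0 9F 9B 84.
Concatenated (22 bytes): 3A E0 BD 88 E1 86 9C F2 8A 9D AC F1 9D AA 91 E2 99 BC F0 9F 9B 84.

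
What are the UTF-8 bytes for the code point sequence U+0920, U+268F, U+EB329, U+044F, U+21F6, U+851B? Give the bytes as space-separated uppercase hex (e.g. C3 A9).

U+0920: 3-byte form → E0 A4 A0.
U+268F: 3-byte form → E2 9A 8F.
U+EB329: 4-byte form → F3 AB 8C A9.
U+044F: 2-byte form → D1 8F.
U+21F6: 3-byte form → E2 87 B6.
U+851B: 3-byte form → E8 94 9B.
Concatenated (18 bytes): E0 A4 A0 E2 9A 8F F3 AB 8C A9 D1 8F E2 87 B6 E8 94 9B.

E0 A4 A0 E2 9A 8F F3 AB 8C A9 D1 8F E2 87 B6 E8 94 9B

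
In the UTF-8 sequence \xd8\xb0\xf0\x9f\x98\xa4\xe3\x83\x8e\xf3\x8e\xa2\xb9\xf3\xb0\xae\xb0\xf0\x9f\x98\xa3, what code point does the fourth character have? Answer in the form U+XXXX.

U+CE8B9

Offset 0: leading byte 0xD8 = 11011000 → 2-byte char #1 = D8 B0.
Offset 2: leading byte 0xF0 = 11110000 → 4-byte char #2 = F0 9F 98 A4.
Offset 6: leading byte 0xE3 = 11100011 → 3-byte char #3 = E3 83 8E.
Offset 9: leading byte 0xF3 = 11110011 → 4-byte char #4 = F3 8E A2 B9.
Leading byte 0xF3 = 11110011 matches 11110xxx → 4-byte sequence.
Byte 1: 0xF3 = 11110011, payload 011 (3 bits).
Byte 2: 0x8E = 10001110 (10xxxxxx ✓), payload 001110.
Byte 3: 0xA2 = 10100010 (10xxxxxx ✓), payload 100010.
Byte 4: 0xB9 = 10111001 (10xxxxxx ✓), payload 111001.
Concatenate: 011001110100010111001 = 0xCE8B9 (21 bits → U+CE8B9).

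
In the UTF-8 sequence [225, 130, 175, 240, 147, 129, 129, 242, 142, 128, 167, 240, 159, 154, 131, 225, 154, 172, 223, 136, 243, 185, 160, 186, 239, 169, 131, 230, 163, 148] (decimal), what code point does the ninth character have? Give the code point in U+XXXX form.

Offset 0: leading byte 0xE1 = 11100001 → 3-byte char #1 = E1 82 AF.
Offset 3: leading byte 0xF0 = 11110000 → 4-byte char #2 = F0 93 81 81.
Offset 7: leading byte 0xF2 = 11110010 → 4-byte char #3 = F2 8E 80 A7.
Offset 11: leading byte 0xF0 = 11110000 → 4-byte char #4 = F0 9F 9A 83.
Offset 15: leading byte 0xE1 = 11100001 → 3-byte char #5 = E1 9A AC.
Offset 18: leading byte 0xDF = 11011111 → 2-byte char #6 = DF 88.
Offset 20: leading byte 0xF3 = 11110011 → 4-byte char #7 = F3 B9 A0 BA.
Offset 24: leading byte 0xEF = 11101111 → 3-byte char #8 = EF A9 83.
Offset 27: leading byte 0xE6 = 11100110 → 3-byte char #9 = E6 A3 94.
Leading byte 0xE6 = 11100110 matches 1110xxxx → 3-byte sequence.
Byte 1: 0xE6 = 11100110, payload 0110 (4 bits).
Byte 2: 0xA3 = 10100011 (10xxxxxx ✓), payload 100011.
Byte 3: 0x94 = 10010100 (10xxxxxx ✓), payload 010100.
Concatenate: 0110100011010100 = 0x68D4 (16 bits → U+68D4).

U+68D4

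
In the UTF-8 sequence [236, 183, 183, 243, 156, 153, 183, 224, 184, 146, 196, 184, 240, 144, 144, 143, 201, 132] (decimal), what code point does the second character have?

U+DC677

Offset 0: leading byte 0xEC = 11101100 → 3-byte char #1 = EC B7 B7.
Offset 3: leading byte 0xF3 = 11110011 → 4-byte char #2 = F3 9C 99 B7.
Leading byte 0xF3 = 11110011 matches 11110xxx → 4-byte sequence.
Byte 1: 0xF3 = 11110011, payload 011 (3 bits).
Byte 2: 0x9C = 10011100 (10xxxxxx ✓), payload 011100.
Byte 3: 0x99 = 10011001 (10xxxxxx ✓), payload 011001.
Byte 4: 0xB7 = 10110111 (10xxxxxx ✓), payload 110111.
Concatenate: 011011100011001110111 = 0xDC677 (21 bits → U+DC677).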